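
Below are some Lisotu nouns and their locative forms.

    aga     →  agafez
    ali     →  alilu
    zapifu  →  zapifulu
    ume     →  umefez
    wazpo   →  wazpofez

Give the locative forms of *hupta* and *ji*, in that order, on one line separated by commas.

Looking at the last vowel of each stem: -lu when the last vowel of the stem is a high vowel (*ali*, *zapifu*); -fez when the last vowel of the stem is a non-high vowel (*aga*, *ume*, *wazpo*).
Since the last vowel of *hupta* is /a/ (a non-high vowel), it takes -fez, giving *huptafez*.
*ji* — last vowel /i/ (a high vowel) → -lu → *jilu*.

huptafez, jilu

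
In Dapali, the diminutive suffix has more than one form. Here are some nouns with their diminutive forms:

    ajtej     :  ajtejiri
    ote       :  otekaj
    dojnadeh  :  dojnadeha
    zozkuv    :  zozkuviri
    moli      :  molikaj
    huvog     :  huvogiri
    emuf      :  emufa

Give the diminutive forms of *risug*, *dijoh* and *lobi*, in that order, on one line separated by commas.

risugiri, dijoha, lobikaj

The suffix is conditioned by the final sound: -a when the stem ends in a voiceless consonant (*dojnadeh*, *emuf*); -iri when the stem ends in a voiced consonant (*ajtej*, *zozkuv*, *huvog*); -kaj when the stem ends in a vowel (*ote*, *moli*).
The final sound of *risug* is /g/, which is a voiced consonant, so the suffix is -iri, giving *risugiri*.
*dijoh* — final sound /h/ (a voiceless consonant) → -a → *dijoha*.
Since the final sound of *lobi* is /i/ (a vowel), it takes -kaj, giving *lobikaj*.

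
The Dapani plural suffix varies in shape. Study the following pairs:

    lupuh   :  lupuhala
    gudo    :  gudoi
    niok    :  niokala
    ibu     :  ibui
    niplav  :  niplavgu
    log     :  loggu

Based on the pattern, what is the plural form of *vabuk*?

vabukala

The suffix is conditioned by the final sound: -ala when the stem ends in a voiceless consonant (*lupuh*, *niok*); -gu when the stem ends in a voiced consonant (*niplav*, *log*); -i when the stem ends in a vowel (*gudo*, *ibu*).
Since the final sound of *vabuk* is /k/ (a voiceless consonant), it takes -ala, giving *vabukala*.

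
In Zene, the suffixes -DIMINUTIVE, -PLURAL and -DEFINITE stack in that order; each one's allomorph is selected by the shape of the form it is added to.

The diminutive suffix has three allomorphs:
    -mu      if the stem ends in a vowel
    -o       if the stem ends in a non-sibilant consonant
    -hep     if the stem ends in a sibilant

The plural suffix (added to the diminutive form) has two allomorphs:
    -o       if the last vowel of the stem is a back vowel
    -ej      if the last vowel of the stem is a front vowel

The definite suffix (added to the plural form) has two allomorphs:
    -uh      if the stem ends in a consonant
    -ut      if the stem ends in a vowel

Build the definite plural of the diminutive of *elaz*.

*elaz*: final sound = /z/, a sibilant → -hep → *elazhep*.
Since the last vowel of the diminutive form *elazhep* is /e/ (a front vowel), it takes -ej, giving *elazhepej*.
The plural form *elazhepej*: final sound = /j/, a consonant → -uh → *elazhepejuh*.

elazhepejuh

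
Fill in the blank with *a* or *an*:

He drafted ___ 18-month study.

The indefinite article is chosen by the initial *sound* of the following word, not its spelling.
The number *18* is spoken "eighteen", beginning with /ˌeɪˈtiːn/ — a vowel sound.
So the article is *an*: He drafted an 18-month study.

an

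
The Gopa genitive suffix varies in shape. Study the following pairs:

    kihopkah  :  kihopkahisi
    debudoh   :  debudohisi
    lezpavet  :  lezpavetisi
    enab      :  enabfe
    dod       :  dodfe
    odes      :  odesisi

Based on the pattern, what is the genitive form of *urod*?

The pattern is voicing of the final consonant: -isi when the stem ends in a voiceless consonant (*kihopkah*, *debudoh*, *lezpavet*, *odes*); -fe when the stem ends in a voiced consonant (*enab*, *dod*).
*urod*: final consonant = /d/, voiced → -fe → *urodfe*.

urodfe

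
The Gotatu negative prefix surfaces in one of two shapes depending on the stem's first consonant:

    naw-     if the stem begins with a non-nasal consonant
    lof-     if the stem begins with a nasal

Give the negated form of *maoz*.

Since the first consonant of *maoz* is /m/ (a nasal), it takes lof-, giving *lofmaoz*.

lofmaoz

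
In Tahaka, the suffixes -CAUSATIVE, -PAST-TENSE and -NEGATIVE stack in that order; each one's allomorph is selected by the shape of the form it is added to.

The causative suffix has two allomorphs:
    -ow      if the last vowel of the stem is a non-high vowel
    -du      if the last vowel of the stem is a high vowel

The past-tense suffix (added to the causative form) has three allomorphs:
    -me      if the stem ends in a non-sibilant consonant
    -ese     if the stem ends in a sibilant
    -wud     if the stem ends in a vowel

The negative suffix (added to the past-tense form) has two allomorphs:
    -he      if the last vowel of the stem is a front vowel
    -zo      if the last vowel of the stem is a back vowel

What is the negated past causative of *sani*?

The last vowel of *sani* is /i/, which is a high vowel, so the causative suffix is -du, giving *sanidu*.
The causative form *sanidu*: final sound = /u/, a vowel → -wud → *saniduwud*.
The past-tense form *saniduwud* — last vowel /u/ (a back vowel) → -zo → *saniduwudzo*.

saniduwudzo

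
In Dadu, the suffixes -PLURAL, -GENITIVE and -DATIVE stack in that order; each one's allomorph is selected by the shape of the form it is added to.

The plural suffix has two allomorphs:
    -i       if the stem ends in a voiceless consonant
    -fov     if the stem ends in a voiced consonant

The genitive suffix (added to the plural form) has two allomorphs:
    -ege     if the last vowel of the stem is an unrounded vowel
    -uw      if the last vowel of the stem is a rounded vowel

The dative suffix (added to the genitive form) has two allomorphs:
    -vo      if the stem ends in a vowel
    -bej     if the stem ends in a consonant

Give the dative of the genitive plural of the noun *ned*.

nedfovuwbej

Since the final consonant of *ned* is /d/ (voiced), it takes -fov, giving *nedfov*.
The plural form *nedfov*: last vowel = /o/, a rounded vowel → -uw → *nedfovuw*.
Since the final sound of the genitive form *nedfovuw* is /w/ (a consonant), it takes -bej, giving *nedfovuwbej*.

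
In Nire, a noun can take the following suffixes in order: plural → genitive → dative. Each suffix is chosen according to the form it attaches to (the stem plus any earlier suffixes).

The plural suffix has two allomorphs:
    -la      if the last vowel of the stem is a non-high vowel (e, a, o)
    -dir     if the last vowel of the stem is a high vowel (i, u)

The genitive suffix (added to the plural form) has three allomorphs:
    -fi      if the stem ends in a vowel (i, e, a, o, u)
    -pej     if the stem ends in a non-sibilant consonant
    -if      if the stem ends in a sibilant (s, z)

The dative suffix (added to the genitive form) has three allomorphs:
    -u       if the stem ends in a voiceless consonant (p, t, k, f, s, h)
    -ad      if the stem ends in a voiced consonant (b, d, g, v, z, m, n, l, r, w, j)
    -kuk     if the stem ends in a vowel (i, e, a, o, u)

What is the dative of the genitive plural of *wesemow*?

Since the last vowel of *wesemow* is /o/ (a non-high vowel), it takes -la, giving *wesemowla*.
The plural form *wesemowla*: final sound = /a/, a vowel → -fi → *wesemowlafi*.
The final sound of the genitive form *wesemowlafi* is /i/, which is a vowel, so the dative suffix is -kuk, giving *wesemowlafikuk*.

wesemowlafikuk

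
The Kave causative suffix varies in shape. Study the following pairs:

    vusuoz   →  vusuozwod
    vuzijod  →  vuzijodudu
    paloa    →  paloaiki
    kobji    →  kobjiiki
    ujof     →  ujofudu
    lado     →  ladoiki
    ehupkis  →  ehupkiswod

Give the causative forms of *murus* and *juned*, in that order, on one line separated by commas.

The alternation tracks the final sound of the stem — -wod when the stem ends in a sibilant (*vusuoz*, *ehupkis*); -udu when the stem ends in a non-sibilant consonant (*vuzijod*, *ujof*); -iki when the stem ends in a vowel (*paloa*, *kobji*, *lado*).
The final sound of *murus* is /s/, which is a sibilant, so the suffix is -wod, giving *muruswod*.
*juned* — final sound /d/ (a non-sibilant consonant) → -udu → *junedudu*.

muruswod, junedudu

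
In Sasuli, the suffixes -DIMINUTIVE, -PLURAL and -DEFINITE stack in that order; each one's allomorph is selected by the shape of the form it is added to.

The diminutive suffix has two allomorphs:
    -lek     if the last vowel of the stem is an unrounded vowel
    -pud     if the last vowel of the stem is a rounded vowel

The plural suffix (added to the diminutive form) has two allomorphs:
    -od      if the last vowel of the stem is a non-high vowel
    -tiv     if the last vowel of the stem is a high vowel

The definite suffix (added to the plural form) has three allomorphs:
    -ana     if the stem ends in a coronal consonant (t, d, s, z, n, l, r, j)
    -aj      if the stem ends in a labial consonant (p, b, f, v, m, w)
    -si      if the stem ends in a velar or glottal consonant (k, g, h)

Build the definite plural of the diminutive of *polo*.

*polo* — last vowel /o/ (a rounded vowel) → -pud → *polopud*.
The diminutive form *polopud* — last vowel /u/ (a high vowel) → -tiv → *polopudtiv*.
The final consonant of the plural form *polopudtiv* is /v/, which is labial, so the definite suffix is -aj, giving *polopudtivaj*.

polopudtivaj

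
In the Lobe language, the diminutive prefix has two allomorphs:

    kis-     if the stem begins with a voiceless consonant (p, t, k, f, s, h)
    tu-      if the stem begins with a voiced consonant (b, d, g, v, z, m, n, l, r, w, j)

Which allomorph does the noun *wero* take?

tu-

*wero* — first consonant /w/ (voiced) → tu-.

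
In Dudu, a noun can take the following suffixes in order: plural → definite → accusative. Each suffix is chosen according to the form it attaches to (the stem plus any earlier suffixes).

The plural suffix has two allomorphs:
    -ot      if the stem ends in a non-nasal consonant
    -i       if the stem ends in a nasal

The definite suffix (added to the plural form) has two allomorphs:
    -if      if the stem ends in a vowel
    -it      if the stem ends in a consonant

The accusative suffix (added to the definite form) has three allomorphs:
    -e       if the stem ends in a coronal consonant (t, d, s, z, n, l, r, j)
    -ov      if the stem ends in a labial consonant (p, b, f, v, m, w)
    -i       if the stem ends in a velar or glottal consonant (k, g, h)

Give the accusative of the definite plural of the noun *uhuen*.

*uhuen* — final consonant /n/ (a nasal) → -i → *uhueni*.
The final sound of the plural form *uhueni* is /i/, which is a vowel, so the definite suffix is -if, giving *uhueniif*.
The final consonant of the definite form *uhueniif* is /f/, which is labial, so the accusative suffix is -ov, giving *uhueniifov*.

uhueniifov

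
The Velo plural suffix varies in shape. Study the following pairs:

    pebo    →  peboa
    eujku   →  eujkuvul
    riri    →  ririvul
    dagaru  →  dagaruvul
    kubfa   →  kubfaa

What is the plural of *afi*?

The alternation tracks the last vowel of the stem — -vul when the last vowel of the stem is a high vowel (*eujku*, *riri*, *dagaru*); -a when the last vowel of the stem is a non-high vowel (*pebo*, *kubfa*).
The last vowel of *afi* is /i/, which is a high vowel, so the suffix is -vul, giving *afivul*.

afivul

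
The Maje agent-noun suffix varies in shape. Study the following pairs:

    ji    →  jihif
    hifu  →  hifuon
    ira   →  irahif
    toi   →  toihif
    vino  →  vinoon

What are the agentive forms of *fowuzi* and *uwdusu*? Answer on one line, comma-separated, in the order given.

fowuzihif, uwdusuon

The alternation tracks the last vowel of the stem — -on when the last vowel of the stem is a rounded vowel (*hifu*, *vino*); -hif when the last vowel of the stem is an unrounded vowel (*ji*, *ira*, *toi*).
*fowuzi* — last vowel /i/ (an unrounded vowel) → -hif → *fowuzihif*.
The last vowel of *uwdusu* is /u/, which is a rounded vowel, so the suffix is -on, giving *uwdusuon*.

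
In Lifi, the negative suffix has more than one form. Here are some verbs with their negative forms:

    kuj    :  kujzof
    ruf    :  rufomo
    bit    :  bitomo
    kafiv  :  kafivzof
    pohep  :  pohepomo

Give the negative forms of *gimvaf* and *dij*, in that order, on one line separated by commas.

The alternation tracks the final consonant of the stem — -omo when the stem ends in a voiceless consonant (*ruf*, *bit*, *pohep*); -zof when the stem ends in a voiced consonant (*kuj*, *kafiv*).
Since the final consonant of *gimvaf* is /f/ (voiceless), it takes -omo, giving *gimvafomo*.
Since the final consonant of *dij* is /j/ (voiced), it takes -zof, giving *dijzof*.

gimvafomo, dijzof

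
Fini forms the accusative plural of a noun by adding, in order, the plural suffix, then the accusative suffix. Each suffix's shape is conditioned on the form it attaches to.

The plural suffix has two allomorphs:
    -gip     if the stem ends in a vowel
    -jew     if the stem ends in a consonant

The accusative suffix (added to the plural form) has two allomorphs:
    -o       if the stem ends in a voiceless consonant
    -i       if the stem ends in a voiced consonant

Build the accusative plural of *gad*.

gadjewi

*gad* — final sound /d/ (a consonant) → -jew → *gadjew*.
Since the final consonant of the plural form *gadjew* is /w/ (voiced), it takes -i, giving *gadjewi*.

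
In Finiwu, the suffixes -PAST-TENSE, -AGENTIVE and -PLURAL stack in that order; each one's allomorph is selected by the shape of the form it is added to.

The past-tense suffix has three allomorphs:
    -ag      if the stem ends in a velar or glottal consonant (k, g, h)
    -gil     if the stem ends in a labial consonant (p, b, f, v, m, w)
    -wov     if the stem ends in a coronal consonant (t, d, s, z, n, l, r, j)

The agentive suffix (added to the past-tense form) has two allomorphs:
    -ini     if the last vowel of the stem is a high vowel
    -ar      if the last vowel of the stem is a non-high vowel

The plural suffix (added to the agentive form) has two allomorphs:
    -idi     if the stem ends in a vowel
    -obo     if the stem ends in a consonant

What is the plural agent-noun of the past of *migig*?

migigagarobo

*migig* — final consonant /g/ (velar/glottal) → -ag → *migigag*.
The last vowel of the past-tense form *migigag* is /a/, which is a non-high vowel, so the agentive suffix is -ar, giving *migigagar*.
The agentive form *migigagar* — final sound /r/ (a consonant) → -obo → *migigagarobo*.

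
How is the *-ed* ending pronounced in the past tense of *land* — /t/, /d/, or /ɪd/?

/ɪd/

The stem *land* ends in /t/ or /d/.
The -ed suffix is realized as /ɪd/ after /t, d/; as /t/ after other voiceless consonants; and as /d/ after other voiced sounds.
So -ed on *land* is pronounced /ɪd/.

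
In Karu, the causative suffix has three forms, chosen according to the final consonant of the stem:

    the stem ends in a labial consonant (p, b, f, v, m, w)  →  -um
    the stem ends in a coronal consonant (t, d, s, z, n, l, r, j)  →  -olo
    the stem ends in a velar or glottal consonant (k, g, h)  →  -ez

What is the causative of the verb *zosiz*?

Since the final consonant of *zosiz* is /z/ (coronal), it takes -olo, giving *zosizolo*.

zosizolo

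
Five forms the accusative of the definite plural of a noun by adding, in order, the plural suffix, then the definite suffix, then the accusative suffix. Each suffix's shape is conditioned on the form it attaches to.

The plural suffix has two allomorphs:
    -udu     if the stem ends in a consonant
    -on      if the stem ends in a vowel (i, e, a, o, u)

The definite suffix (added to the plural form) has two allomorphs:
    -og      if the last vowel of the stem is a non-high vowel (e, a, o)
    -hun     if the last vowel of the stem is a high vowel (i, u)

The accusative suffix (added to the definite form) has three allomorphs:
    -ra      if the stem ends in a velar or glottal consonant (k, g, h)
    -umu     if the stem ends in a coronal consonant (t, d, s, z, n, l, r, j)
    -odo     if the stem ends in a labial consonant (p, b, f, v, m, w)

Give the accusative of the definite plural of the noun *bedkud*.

bedkududuhunumu

*bedkud*: final sound = /d/, a consonant → -udu → *bedkududu*.
The last vowel of the plural form *bedkududu* is /u/, which is a high vowel, so the definite suffix is -hun, giving *bedkududuhun*.
The final consonant of the definite form *bedkududuhun* is /n/, which is coronal, so the accusative suffix is -umu, giving *bedkududuhunumu*.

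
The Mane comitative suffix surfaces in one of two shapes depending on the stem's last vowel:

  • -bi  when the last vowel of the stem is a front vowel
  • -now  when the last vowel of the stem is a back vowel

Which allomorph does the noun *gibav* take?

-now

The last vowel of *gibav* is /a/, which is a back vowel, so the suffix is -now.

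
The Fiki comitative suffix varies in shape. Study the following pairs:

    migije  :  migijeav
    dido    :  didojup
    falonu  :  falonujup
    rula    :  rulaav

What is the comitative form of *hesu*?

hesujup

Looking at the last vowel of each stem: -jup when the last vowel of the stem is a rounded vowel (*dido*, *falonu*); -av when the last vowel of the stem is an unrounded vowel (*migije*, *rula*).
*hesu* — last vowel /u/ (a rounded vowel) → -jup → *hesujup*.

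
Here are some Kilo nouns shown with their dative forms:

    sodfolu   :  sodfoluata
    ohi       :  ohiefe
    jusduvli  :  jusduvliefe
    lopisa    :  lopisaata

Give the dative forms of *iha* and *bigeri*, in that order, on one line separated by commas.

The pattern is front/back vowel harmony: -efe when the last vowel of the stem is a front vowel (*ohi*, *jusduvli*); -ata when the last vowel of the stem is a back vowel (*sodfolu*, *lopisa*).
Since the last vowel of *iha* is /a/ (a back vowel), it takes -ata, giving *ihaata*.
*bigeri*: last vowel = /i/, a front vowel → -efe → *bigeriefe*.

ihaata, bigeriefe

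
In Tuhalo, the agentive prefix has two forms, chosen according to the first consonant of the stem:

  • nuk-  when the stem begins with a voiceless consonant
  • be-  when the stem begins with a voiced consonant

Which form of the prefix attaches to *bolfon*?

be-

*bolfon* — first consonant /b/ (voiced) → be-.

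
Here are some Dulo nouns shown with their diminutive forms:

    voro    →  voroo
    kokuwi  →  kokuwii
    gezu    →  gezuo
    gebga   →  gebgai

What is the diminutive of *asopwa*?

The pattern is rounding harmony: -o when the last vowel of the stem is a rounded vowel (*voro*, *gezu*); -i when the last vowel of the stem is an unrounded vowel (*kokuwi*, *gebga*).
*asopwa* — last vowel /a/ (an unrounded vowel) → -i → *asopwai*.

asopwai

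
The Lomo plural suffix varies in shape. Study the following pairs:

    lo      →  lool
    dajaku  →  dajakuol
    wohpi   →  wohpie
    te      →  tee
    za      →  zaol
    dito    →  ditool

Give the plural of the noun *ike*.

ikee

Looking at the last vowel of each stem: -e when the last vowel of the stem is a front vowel (*wohpi*, *te*); -ol when the last vowel of the stem is a back vowel (*lo*, *dajaku*, *za*, *dito*).
*ike*: last vowel = /e/, a front vowel → -e → *ikee*.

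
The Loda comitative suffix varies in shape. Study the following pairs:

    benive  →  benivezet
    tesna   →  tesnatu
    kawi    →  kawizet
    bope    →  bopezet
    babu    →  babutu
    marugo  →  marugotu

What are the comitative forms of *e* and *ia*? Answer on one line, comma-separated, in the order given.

ezet, iatu

Looking at the last vowel of each stem: -zet when the last vowel of the stem is a front vowel (*benive*, *kawi*, *bope*); -tu when the last vowel of the stem is a back vowel (*tesna*, *babu*, *marugo*).
*e* — last vowel /e/ (a front vowel) → -zet → *ezet*.
*ia* — last vowel /a/ (a back vowel) → -tu → *iatu*.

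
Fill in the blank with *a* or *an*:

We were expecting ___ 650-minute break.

a

The indefinite article is chosen by the initial *sound* of the following word, not its spelling.
The number *650* is spoken "six hundred …", beginning with /sɪks/ — a consonant sound.
So the article is *a*: We were expecting a 650-minute break.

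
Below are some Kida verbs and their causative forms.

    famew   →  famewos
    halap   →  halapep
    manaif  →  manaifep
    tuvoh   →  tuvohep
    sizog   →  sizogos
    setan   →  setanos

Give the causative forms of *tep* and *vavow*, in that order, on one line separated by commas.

The alternation tracks the final consonant of the stem — -ep when the stem ends in a voiceless consonant (*halap*, *manaif*, *tuvoh*); -os when the stem ends in a voiced consonant (*famew*, *sizog*, *setan*).
*tep* — final consonant /p/ (voiceless) → -ep → *tepep*.
The final consonant of *vavow* is /w/, which is voiced, so the suffix is -os, giving *vavowos*.

tepep, vavowos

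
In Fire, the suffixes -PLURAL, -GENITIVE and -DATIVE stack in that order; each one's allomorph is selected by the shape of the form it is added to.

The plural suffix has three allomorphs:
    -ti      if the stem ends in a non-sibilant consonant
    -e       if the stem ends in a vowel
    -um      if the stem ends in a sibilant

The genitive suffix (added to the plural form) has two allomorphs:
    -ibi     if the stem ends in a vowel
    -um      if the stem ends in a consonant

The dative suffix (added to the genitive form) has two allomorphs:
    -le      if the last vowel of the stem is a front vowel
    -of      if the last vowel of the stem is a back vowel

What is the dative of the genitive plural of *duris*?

durisumumof

The final sound of *duris* is /s/, which is a sibilant, so the plural suffix is -um, giving *durisum*.
Since the final sound of the plural form *durisum* is /m/ (a consonant), it takes -um, giving *durisumum*.
The last vowel of the genitive form *durisumum* is /u/, which is a back vowel, so the dative suffix is -of, giving *durisumumof*.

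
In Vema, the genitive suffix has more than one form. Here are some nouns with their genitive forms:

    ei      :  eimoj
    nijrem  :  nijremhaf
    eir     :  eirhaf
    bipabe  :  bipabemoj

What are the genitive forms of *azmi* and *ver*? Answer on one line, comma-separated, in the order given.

azmimoj, verhaf

The pattern is consonant vs. vowel: -haf when the stem ends in a consonant (*nijrem*, *eir*); -moj when the stem ends in a vowel (*ei*, *bipabe*).
*azmi* — final sound /i/ (a vowel) → -moj → *azmimoj*.
The final sound of *ver* is /r/, which is a consonant, so the suffix is -haf, giving *verhaf*.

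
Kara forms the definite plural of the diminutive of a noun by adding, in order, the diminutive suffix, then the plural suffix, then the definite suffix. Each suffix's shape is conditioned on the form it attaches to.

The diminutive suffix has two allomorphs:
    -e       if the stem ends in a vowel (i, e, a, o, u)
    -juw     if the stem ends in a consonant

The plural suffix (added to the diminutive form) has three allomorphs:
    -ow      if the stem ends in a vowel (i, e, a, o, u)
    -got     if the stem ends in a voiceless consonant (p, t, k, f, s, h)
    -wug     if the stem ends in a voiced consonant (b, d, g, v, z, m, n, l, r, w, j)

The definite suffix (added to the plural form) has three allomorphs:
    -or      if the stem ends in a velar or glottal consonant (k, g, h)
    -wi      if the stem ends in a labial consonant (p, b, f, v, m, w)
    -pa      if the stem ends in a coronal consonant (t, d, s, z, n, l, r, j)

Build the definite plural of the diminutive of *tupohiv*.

tupohivjuwwugor

Since the final sound of *tupohiv* is /v/ (a consonant), it takes -juw, giving *tupohivjuw*.
The diminutive form *tupohivjuw* — final sound /w/ (a voiced consonant) → -wug → *tupohivjuwwug*.
Since the final consonant of the plural form *tupohivjuwwug* is /g/ (velar/glottal), it takes -or, giving *tupohivjuwwugor*.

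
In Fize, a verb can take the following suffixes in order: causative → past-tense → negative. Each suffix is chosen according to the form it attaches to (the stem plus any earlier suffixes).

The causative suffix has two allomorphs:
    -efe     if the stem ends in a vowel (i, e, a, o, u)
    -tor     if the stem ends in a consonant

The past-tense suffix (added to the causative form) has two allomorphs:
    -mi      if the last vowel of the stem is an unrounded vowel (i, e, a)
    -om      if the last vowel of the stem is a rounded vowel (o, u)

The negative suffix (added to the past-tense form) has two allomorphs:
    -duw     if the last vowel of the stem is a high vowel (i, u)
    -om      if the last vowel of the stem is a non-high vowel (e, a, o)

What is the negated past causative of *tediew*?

*tediew* — final sound /w/ (a consonant) → -tor → *tediewtor*.
The last vowel of the causative form *tediewtor* is /o/, which is a rounded vowel, so the past-tense suffix is -om, giving *tediewtorom*.
The past-tense form *tediewtorom*: last vowel = /o/, a non-high vowel → -om → *tediewtoromom*.

tediewtoromom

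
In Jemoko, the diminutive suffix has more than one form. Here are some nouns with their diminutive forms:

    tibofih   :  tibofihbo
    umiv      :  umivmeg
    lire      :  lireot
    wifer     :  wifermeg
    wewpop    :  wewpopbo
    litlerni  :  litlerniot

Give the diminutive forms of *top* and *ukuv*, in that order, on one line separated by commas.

The alternation tracks the final sound of the stem — -bo when the stem ends in a voiceless consonant (*tibofih*, *wewpop*); -meg when the stem ends in a voiced consonant (*umiv*, *wifer*); -ot when the stem ends in a vowel (*lire*, *litlerni*).
*top*: final sound = /p/, a voiceless consonant → -bo → *topbo*.
*ukuv* — final sound /v/ (a voiced consonant) → -meg → *ukuvmeg*.

topbo, ukuvmeg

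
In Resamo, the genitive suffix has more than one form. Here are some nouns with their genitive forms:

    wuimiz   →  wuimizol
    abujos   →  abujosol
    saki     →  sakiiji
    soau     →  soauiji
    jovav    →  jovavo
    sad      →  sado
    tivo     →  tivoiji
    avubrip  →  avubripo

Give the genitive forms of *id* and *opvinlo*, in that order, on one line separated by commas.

The pattern is sibilance of the final sound: -ol when the stem ends in a sibilant (*wuimiz*, *abujos*); -o when the stem ends in a non-sibilant consonant (*jovav*, *sad*, *avubrip*); -iji when the stem ends in a vowel (*saki*, *soau*, *tivo*).
*id*: final sound = /d/, a non-sibilant consonant → -o → *ido*.
The final sound of *opvinlo* is /o/, which is a vowel, so the suffix is -iji, giving *opvinloiji*.

ido, opvinloiji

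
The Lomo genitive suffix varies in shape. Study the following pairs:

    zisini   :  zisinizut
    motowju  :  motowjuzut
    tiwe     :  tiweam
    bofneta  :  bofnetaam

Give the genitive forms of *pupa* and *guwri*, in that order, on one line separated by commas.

pupaam, guwrizut

The alternation tracks the last vowel of the stem — -zut when the last vowel of the stem is a high vowel (*zisini*, *motowju*); -am when the last vowel of the stem is a non-high vowel (*tiwe*, *bofneta*).
Since the last vowel of *pupa* is /a/ (a non-high vowel), it takes -am, giving *pupaam*.
*guwri* — last vowel /i/ (a high vowel) → -zut → *guwrizut*.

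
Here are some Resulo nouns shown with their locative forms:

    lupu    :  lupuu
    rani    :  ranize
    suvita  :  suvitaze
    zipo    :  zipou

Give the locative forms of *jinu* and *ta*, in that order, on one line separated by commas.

The alternation tracks the last vowel of the stem — -u when the last vowel of the stem is a rounded vowel (*lupu*, *zipo*); -ze when the last vowel of the stem is an unrounded vowel (*rani*, *suvita*).
The last vowel of *jinu* is /u/, which is a rounded vowel, so the suffix is -u, giving *jinuu*.
*ta*: last vowel = /a/, an unrounded vowel → -ze → *taze*.

jinuu, taze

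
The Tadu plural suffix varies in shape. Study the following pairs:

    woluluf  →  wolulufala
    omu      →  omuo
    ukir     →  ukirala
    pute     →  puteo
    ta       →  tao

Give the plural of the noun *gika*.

gikao

Looking at the final sound of each stem: -ala when the stem ends in a consonant (*woluluf*, *ukir*); -o when the stem ends in a vowel (*omu*, *pute*, *ta*).
Since the final sound of *gika* is /a/ (a vowel), it takes -o, giving *gikao*.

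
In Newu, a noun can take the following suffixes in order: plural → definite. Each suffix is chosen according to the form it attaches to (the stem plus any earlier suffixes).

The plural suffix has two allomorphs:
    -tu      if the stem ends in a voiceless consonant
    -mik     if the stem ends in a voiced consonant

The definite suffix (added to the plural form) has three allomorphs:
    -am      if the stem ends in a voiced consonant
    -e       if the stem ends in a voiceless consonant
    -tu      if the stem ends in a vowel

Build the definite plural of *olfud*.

olfudmike

*olfud* — final consonant /d/ (voiced) → -mik → *olfudmik*.
The plural form *olfudmik*: final sound = /k/, a voiceless consonant → -e → *olfudmike*.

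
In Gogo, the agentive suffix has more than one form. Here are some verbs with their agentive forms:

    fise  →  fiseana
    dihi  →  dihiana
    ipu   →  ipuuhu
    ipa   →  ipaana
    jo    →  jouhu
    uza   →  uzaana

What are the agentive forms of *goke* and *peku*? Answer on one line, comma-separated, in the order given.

gokeana, pekuuhu

Looking at the last vowel of each stem: -uhu when the last vowel of the stem is a rounded vowel (*ipu*, *jo*); -ana when the last vowel of the stem is an unrounded vowel (*fise*, *dihi*, *ipa*, *uza*).
Since the last vowel of *goke* is /e/ (an unrounded vowel), it takes -ana, giving *gokeana*.
Since the last vowel of *peku* is /u/ (a rounded vowel), it takes -uhu, giving *pekuuhu*.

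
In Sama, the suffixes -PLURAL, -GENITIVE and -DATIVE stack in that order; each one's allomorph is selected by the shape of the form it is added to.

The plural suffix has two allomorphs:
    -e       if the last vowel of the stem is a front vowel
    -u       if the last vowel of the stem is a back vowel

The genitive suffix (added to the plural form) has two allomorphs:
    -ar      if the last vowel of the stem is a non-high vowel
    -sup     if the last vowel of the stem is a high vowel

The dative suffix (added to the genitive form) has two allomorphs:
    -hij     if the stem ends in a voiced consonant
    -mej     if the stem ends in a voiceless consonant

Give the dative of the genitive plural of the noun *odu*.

oduusupmej

The last vowel of *odu* is /u/, which is a back vowel, so the plural suffix is -u, giving *oduu*.
The last vowel of the plural form *oduu* is /u/, which is a high vowel, so the genitive suffix is -sup, giving *oduusup*.
Since the final consonant of the genitive form *oduusup* is /p/ (voiceless), it takes -mej, giving *oduusupmej*.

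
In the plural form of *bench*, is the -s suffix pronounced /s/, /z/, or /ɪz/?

/ɪz/

The stem *bench* ends in a sibilant (/s, z, ʃ, ʒ, tʃ, dʒ/).
The plural suffix surfaces as /ɪz/ after sibilants, /s/ after other voiceless consonants, and /z/ after other voiced sounds.
So the plural -s on *bench* is pronounced /ɪz/.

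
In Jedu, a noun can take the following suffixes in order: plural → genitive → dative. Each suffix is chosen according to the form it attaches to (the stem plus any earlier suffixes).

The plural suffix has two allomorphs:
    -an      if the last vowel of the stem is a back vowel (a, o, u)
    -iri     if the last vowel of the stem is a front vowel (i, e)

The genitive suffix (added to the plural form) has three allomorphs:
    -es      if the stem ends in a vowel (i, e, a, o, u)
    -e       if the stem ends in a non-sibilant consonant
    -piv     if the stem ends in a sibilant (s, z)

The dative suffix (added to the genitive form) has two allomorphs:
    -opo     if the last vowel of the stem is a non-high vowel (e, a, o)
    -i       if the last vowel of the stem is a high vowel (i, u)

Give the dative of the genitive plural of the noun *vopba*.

vopbaaneopo

*vopba*: last vowel = /a/, a back vowel → -an → *vopbaan*.
The plural form *vopbaan*: final sound = /n/, a non-sibilant consonant → -e → *vopbaane*.
The genitive form *vopbaane*: last vowel = /e/, a non-high vowel → -opo → *vopbaaneopo*.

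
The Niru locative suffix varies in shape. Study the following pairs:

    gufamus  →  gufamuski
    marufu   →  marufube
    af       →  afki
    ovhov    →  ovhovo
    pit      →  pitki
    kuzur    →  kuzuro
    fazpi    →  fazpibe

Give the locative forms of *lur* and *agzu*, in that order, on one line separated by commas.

luro, agzube

The alternation tracks the final sound of the stem — -ki when the stem ends in a voiceless consonant (*gufamus*, *af*, *pit*); -o when the stem ends in a voiced consonant (*ovhov*, *kuzur*); -be when the stem ends in a vowel (*marufu*, *fazpi*).
*lur* — final sound /r/ (a voiced consonant) → -o → *luro*.
*agzu* — final sound /u/ (a vowel) → -be → *agzube*.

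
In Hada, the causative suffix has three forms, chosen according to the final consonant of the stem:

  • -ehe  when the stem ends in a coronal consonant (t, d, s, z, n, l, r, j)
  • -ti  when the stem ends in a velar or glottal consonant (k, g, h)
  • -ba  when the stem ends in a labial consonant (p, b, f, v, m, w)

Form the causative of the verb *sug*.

The final consonant of *sug* is /g/, which is velar/glottal, so the suffix is -ti, giving *sugti*.

sugti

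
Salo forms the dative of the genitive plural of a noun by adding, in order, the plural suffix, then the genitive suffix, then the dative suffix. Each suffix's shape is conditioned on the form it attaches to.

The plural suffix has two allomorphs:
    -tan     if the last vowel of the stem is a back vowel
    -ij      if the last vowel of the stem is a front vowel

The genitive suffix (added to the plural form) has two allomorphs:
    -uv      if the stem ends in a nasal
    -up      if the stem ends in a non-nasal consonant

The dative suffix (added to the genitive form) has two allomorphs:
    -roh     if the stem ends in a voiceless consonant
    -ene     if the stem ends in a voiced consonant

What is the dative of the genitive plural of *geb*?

*geb*: last vowel = /e/, a front vowel → -ij → *gebij*.
The final consonant of the plural form *gebij* is /j/, which is non-nasal, so the genitive suffix is -up, giving *gebijup*.
The genitive form *gebijup* — final consonant /p/ (voiceless) → -roh → *gebijuproh*.

gebijuproh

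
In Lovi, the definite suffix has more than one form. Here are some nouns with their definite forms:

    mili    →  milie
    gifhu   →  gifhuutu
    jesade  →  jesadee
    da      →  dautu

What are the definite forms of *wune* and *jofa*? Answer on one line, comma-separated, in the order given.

Looking at the last vowel of each stem: -e when the last vowel of the stem is a front vowel (*mili*, *jesade*); -utu when the last vowel of the stem is a back vowel (*gifhu*, *da*).
Since the last vowel of *wune* is /e/ (a front vowel), it takes -e, giving *wunee*.
*jofa* — last vowel /a/ (a back vowel) → -utu → *jofautu*.

wunee, jofautu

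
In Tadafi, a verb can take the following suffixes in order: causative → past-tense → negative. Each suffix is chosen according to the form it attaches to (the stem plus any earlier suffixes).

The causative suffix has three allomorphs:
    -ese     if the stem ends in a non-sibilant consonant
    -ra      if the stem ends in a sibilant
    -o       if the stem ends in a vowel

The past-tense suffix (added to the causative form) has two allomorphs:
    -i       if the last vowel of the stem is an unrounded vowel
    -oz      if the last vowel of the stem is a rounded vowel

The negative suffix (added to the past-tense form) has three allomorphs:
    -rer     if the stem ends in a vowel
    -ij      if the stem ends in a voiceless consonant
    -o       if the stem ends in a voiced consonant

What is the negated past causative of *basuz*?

basuzrairer

Since the final sound of *basuz* is /z/ (a sibilant), it takes -ra, giving *basuzra*.
The last vowel of the causative form *basuzra* is /a/, which is an unrounded vowel, so the past-tense suffix is -i, giving *basuzrai*.
The final sound of the past-tense form *basuzrai* is /i/, which is a vowel, so the negative suffix is -rer, giving *basuzrairer*.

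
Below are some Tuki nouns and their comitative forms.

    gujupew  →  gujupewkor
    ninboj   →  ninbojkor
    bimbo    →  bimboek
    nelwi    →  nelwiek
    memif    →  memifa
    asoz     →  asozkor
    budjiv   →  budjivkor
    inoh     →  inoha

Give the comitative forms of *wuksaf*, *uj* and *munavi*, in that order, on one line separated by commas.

wuksafa, ujkor, munaviek

The alternation tracks the final sound of the stem — -a when the stem ends in a voiceless consonant (*memif*, *inoh*); -kor when the stem ends in a voiced consonant (*gujupew*, *ninboj*, *asoz*, *budjiv*); -ek when the stem ends in a vowel (*bimbo*, *nelwi*).
*wuksaf*: final sound = /f/, a voiceless consonant → -a → *wuksafa*.
Since the final sound of *uj* is /j/ (a voiced consonant), it takes -kor, giving *ujkor*.
Since the final sound of *munavi* is /i/ (a vowel), it takes -ek, giving *munaviek*.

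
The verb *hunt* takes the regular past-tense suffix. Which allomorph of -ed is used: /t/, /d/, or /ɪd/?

The stem *hunt* ends in /t/ or /d/.
The -ed suffix is realized as /ɪd/ after /t, d/; as /t/ after other voiceless consonants; and as /d/ after other voiced sounds.
So -ed on *hunt* is pronounced /ɪd/.

/ɪd/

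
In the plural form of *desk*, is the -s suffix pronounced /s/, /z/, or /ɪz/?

The stem *desk* ends in a voiceless non-sibilant consonant.
The plural suffix surfaces as /ɪz/ after sibilants, /s/ after other voiceless consonants, and /z/ after other voiced sounds.
So the plural -s on *desk* is pronounced /s/.

/s/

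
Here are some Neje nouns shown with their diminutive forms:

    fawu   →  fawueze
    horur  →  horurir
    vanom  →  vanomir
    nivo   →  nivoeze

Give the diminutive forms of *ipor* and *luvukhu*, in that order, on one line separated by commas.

iporir, luvukhueze

Looking at the final sound of each stem: -ir when the stem ends in a consonant (*horur*, *vanom*); -eze when the stem ends in a vowel (*fawu*, *nivo*).
The final sound of *ipor* is /r/, which is a consonant, so the suffix is -ir, giving *iporir*.
*luvukhu*: final sound = /u/, a vowel → -eze → *luvukhueze*.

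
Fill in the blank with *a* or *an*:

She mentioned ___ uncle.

an

The indefinite article is chosen by the initial *sound* of the following word, not its spelling.
*uncle* begins with the sound /ʌ/ (u pronounced /ʌ/) — a vowel sound.
So the article is *an*: She mentioned an uncle.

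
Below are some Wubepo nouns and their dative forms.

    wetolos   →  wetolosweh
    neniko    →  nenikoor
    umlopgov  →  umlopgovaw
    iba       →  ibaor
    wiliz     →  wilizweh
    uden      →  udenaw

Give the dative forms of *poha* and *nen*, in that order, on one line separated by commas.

pohaor, nenaw

The suffix is conditioned by the final sound: -weh when the stem ends in a sibilant (*wetolos*, *wiliz*); -aw when the stem ends in a non-sibilant consonant (*umlopgov*, *uden*); -or when the stem ends in a vowel (*neniko*, *iba*).
*poha* — final sound /a/ (a vowel) → -or → *pohaor*.
The final sound of *nen* is /n/, which is a non-sibilant consonant, so the suffix is -aw, giving *nenaw*.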